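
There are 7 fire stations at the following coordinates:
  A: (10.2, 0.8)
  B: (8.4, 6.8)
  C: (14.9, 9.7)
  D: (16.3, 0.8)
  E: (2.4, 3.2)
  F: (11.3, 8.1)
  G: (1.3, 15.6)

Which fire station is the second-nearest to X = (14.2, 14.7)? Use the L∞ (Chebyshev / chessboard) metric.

d(X,A) = max(4, 13.9) = 13.9
d(X,B) = max(5.8, 7.9) = 7.9
d(X,C) = max(0.7, 5) = 5
d(X,D) = max(2.1, 13.9) = 13.9
d(X,E) = max(11.8, 11.5) = 11.8
d(X,F) = max(2.9, 6.6) = 6.6
d(X,G) = max(12.9, 0.9) = 12.9
Sorted ascending: C, F, B, … — the second-nearest is F.

F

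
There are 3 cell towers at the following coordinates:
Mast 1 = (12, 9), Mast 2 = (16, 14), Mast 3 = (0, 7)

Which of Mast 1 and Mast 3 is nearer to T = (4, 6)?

Compare squared distances:
d²(T, Mast 1) = (4−12)² + (6−9)² = 64 + 9 = 73
d²(T, Mast 3) = (4−0)² + (6−7)² = 16 + 1 = 17
73 > 17, so Mast 3 is closer.

Mast 3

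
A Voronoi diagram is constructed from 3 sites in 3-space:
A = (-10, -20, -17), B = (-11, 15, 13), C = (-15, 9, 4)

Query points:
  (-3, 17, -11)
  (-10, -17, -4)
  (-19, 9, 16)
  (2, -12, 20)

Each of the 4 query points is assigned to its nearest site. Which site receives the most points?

(-3, 17, -11) — d² to each: A:1454, B:644, C:433 → nearest is C
(-10, -17, -4) — d² to each: A:178, B:1314, C:765 → nearest is A
(-19, 9, 16) — d² to each: A:2011, B:109, C:160 → nearest is B
(2, -12, 20) — d² to each: A:1577, B:947, C:986 → nearest is B
Tally — A:1, B:2, C:1. B captures the most (2).

B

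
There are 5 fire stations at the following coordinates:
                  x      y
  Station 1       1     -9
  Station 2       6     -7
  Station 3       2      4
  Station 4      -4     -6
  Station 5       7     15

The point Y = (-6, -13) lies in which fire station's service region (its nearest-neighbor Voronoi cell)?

Compare squared distances (the ordering matches that of the actual distances):
d²(Y, Station 1) = (-6−1)² + (-13−(-9))² = 49 + 16 = 65
d²(Y, Station 2) = (-6−6)² + (-13−(-7))² = 144 + 36 = 180
d²(Y, Station 3) = (-6−2)² + (-13−4)² = 64 + 289 = 353
d²(Y, Station 4) = (-6−(-4))² + (-13−(-6))² = 4 + 49 = 53
d²(Y, Station 5) = (-6−7)² + (-13−15)² = 169 + 784 = 953
The smallest is to Station 4, so Y lies in the Voronoi region of Station 4.

Station 4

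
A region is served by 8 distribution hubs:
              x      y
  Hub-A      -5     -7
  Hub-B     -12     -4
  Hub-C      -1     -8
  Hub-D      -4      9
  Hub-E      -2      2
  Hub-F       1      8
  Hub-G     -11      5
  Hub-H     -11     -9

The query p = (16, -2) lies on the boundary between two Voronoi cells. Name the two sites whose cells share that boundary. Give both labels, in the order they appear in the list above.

Squared distances from p to each site:
d²(p, Hub-A) = 441 + 25 = 466
d²(p, Hub-B) = 784 + 4 = 788
d²(p, Hub-C) = 289 + 36 = 325
d²(p, Hub-D) = 400 + 121 = 521
d²(p, Hub-E) = 324 + 16 = 340
d²(p, Hub-F) = 225 + 100 = 325
d²(p, Hub-G) = 729 + 49 = 778
d²(p, Hub-H) = 729 + 49 = 778
p is equidistant from Hub-C and Hub-F (both at squared distance 325), and every other site is strictly farther — so p lies on the Hub-C–Hub-F Voronoi edge.

Hub-C and Hub-F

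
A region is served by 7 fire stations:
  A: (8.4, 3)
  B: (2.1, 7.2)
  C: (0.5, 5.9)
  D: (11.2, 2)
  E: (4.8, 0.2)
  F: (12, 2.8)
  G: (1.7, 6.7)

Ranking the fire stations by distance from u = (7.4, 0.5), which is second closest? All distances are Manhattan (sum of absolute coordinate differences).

d(u,A) = 1 + 2.5 = 3.5
d(u,B) = 5.3 + 6.7 = 12
d(u,C) = 6.9 + 5.4 = 12.3
d(u,D) = 3.8 + 1.5 = 5.3
d(u,E) = 2.6 + 0.3 = 2.9
d(u,F) = 4.6 + 2.3 = 6.9
d(u,G) = 5.7 + 6.2 = 11.9
Sorted ascending: E, A, D, … — the second-nearest is A.

A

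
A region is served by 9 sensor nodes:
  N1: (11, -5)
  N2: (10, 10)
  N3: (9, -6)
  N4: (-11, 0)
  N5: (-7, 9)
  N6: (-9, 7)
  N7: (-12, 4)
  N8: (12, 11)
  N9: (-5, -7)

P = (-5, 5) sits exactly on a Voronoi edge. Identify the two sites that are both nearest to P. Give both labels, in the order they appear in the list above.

Squared distances from P to each site:
|PN1|² = (-5−11)² + (5−(-5))² = 256 + 100 = 356
|PN2|² = (-5−10)² + (5−10)² = 225 + 25 = 250
|PN3|² = (-5−9)² + (5−(-6))² = 196 + 121 = 317
|PN4|² = (-5−(-11))² + (5−0)² = 36 + 25 = 61
|PN5|² = (-5−(-7))² + (5−9)² = 4 + 16 = 20
|PN6|² = (-5−(-9))² + (5−7)² = 16 + 4 = 20
|PN7|² = (-5−(-12))² + (5−4)² = 49 + 1 = 50
|PN8|² = (-5−12)² + (5−11)² = 289 + 36 = 325
|PN9|² = (-5−(-5))² + (5−(-7))² = 0 + 144 = 144
P is equidistant from N5 and N6 (both at squared distance 20), and every other site is strictly farther — so P lies on the N5–N6 Voronoi edge.

N5 and N6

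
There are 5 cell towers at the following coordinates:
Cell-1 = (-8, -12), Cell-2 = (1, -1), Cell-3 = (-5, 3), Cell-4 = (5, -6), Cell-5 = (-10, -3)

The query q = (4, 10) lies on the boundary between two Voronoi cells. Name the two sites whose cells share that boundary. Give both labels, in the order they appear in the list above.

Squared distances from q to each site:
d²(q, Cell-1) = (4−(-8))² + (10−(-12))² = 144 + 484 = 628
d²(q, Cell-2) = (4−1)² + (10−(-1))² = 9 + 121 = 130
d²(q, Cell-3) = (4−(-5))² + (10−3)² = 81 + 49 = 130
d²(q, Cell-4) = (4−5)² + (10−(-6))² = 1 + 256 = 257
d²(q, Cell-5) = (4−(-10))² + (10−(-3))² = 196 + 169 = 365
q is equidistant from Cell-2 and Cell-3 (both at squared distance 130), and every other site is strictly farther — so q lies on the Cell-2–Cell-3 Voronoi edge.

Cell-2 and Cell-3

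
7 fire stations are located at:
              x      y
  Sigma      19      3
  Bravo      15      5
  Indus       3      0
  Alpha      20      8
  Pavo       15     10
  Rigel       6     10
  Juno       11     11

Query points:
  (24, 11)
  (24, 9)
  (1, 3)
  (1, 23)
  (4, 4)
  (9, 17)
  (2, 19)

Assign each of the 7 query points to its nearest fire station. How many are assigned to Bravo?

(24, 11) — d² to each: Sigma:89, Bravo:117, Indus:562, Alpha:25, Pavo:82, Rigel:325, Juno:169 → nearest is Alpha
(24, 9) — d² to each: Sigma:61, Bravo:97, Indus:522, Alpha:17, Pavo:82, Rigel:325, Juno:173 → nearest is Alpha
(1, 3) — d² to each: Sigma:324, Bravo:200, Indus:13, Alpha:386, Pavo:245, Rigel:74, Juno:164 → nearest is Indus
(1, 23) — d² to each: Sigma:724, Bravo:520, Indus:533, Alpha:586, Pavo:365, Rigel:194, Juno:244 → nearest is Rigel
(4, 4) — d² to each: Sigma:226, Bravo:122, Indus:17, Alpha:272, Pavo:157, Rigel:40, Juno:98 → nearest is Indus
(9, 17) — d² to each: Sigma:296, Bravo:180, Indus:325, Alpha:202, Pavo:85, Rigel:58, Juno:40 → nearest is Juno
(2, 19) — d² to each: Sigma:545, Bravo:365, Indus:362, Alpha:445, Pavo:250, Rigel:97, Juno:145 → nearest is Rigel
0 of the 7 points have Bravo as nearest.

0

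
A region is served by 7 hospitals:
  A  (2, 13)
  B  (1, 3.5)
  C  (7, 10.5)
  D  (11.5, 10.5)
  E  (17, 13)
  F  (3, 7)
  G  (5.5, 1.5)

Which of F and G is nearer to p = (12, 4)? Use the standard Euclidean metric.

G

Compare squared distances:
|pF|² = (12−3)² + (4−7)² = 81 + 9 = 90
|pG|² = (12−5.5)² + (4−1.5)² = 42.25 + 6.25 = 48.5
90 > 48.5, so G is closer.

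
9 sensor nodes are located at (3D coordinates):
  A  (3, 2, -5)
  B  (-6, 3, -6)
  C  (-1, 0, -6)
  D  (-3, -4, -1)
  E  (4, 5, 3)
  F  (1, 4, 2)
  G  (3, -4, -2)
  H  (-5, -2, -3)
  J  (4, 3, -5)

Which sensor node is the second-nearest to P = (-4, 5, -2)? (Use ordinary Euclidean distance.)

Squared Euclidean distances:
|PA|² = 49 + 9 + 9 = 67
|PB|² = 4 + 4 + 16 = 24
|PC|² = 9 + 25 + 16 = 50
|PD|² = 1 + 81 + 1 = 83
|PE|² = 64 + 0 + 25 = 89
|PF|² = 25 + 1 + 16 = 42
|PG|² = 49 + 81 + 0 = 130
|PH|² = 1 + 49 + 1 = 51
|PJ|² = 64 + 4 + 9 = 77
Sorted ascending: B, F, C, … — the second-nearest is F.

F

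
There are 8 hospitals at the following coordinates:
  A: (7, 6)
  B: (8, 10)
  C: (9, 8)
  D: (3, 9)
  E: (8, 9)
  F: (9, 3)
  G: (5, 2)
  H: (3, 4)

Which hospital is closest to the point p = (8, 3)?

Since √ is increasing, it suffices to compare squared distances:
|pA|² = (8−7)² + (3−6)² = 1 + 9 = 10
|pB|² = (8−8)² + (3−10)² = 0 + 49 = 49
|pC|² = (8−9)² + (3−8)² = 1 + 25 = 26
|pD|² = (8−3)² + (3−9)² = 25 + 36 = 61
|pE|² = (8−8)² + (3−9)² = 0 + 36 = 36
|pF|² = (8−9)² + (3−3)² = 1 + 0 = 1
|pG|² = (8−5)² + (3−2)² = 9 + 1 = 10
|pH|² = (8−3)² + (3−4)² = 25 + 1 = 26
Minimum is at F.

F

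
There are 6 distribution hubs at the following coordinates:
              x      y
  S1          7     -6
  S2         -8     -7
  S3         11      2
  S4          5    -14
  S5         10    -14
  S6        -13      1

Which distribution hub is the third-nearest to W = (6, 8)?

S6

Since √ is increasing, it suffices to compare squared distances:
|WS1|² = (6−7)² + (8−(-6))² = 1 + 196 = 197
|WS2|² = (6−(-8))² + (8−(-7))² = 196 + 225 = 421
|WS3|² = (6−11)² + (8−2)² = 25 + 36 = 61
|WS4|² = (6−5)² + (8−(-14))² = 1 + 484 = 485
|WS5|² = (6−10)² + (8−(-14))² = 16 + 484 = 500
|WS6|² = (6−(-13))² + (8−1)² = 361 + 49 = 410
Sorted ascending: S3, S1, S6, S2, … — the third-nearest is S6.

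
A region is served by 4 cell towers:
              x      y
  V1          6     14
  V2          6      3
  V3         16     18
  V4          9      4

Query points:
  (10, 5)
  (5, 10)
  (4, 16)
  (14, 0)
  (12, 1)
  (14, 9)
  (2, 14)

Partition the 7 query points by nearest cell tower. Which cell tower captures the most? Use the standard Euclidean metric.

(10, 5) — d² to each: V1:97, V2:20, V3:205, V4:2 → nearest is V4
(5, 10) — d² to each: V1:17, V2:50, V3:185, V4:52 → nearest is V1
(4, 16) — d² to each: V1:8, V2:173, V3:148, V4:169 → nearest is V1
(14, 0) — d² to each: V1:260, V2:73, V3:328, V4:41 → nearest is V4
(12, 1) — d² to each: V1:205, V2:40, V3:305, V4:18 → nearest is V4
(14, 9) — d² to each: V1:89, V2:100, V3:85, V4:50 → nearest is V4
(2, 14) — d² to each: V1:16, V2:137, V3:212, V4:149 → nearest is V1
Tally — V1:3, V4:4. V4 captures the most (4).

V4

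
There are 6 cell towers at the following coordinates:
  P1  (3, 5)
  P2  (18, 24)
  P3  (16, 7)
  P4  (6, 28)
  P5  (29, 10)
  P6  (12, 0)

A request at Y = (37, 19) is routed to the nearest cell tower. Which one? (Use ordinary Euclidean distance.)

Squared Euclidean distances:
|YP1|² = 1156 + 196 = 1352
|YP2|² = 361 + 25 = 386
|YP3|² = 441 + 144 = 585
|YP4|² = 961 + 81 = 1042
|YP5|² = 64 + 81 = 145
|YP6|² = 625 + 361 = 986
P5 is nearest.

P5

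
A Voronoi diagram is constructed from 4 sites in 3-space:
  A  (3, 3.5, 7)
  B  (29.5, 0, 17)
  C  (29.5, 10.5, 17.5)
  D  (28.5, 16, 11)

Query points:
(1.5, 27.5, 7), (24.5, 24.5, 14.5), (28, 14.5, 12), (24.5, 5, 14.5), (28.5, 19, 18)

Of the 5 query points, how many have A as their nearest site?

(1.5, 27.5, 7) — d² to each: A:578.25, B:1640.25, C:1183.25, D:877.25 → nearest is A
(24.5, 24.5, 14.5) — d² to each: A:959.5, B:631.5, C:230, D:100.5 → nearest is D
(28, 14.5, 12) — d² to each: A:771, B:237.5, C:48.5, D:3.5 → nearest is D
(24.5, 5, 14.5) — d² to each: A:520.75, B:56.25, C:64.25, D:149.25 → nearest is B
(28.5, 19, 18) — d² to each: A:1011.5, B:363, C:73.5, D:58 → nearest is D
1 of the 5 points has A as nearest.

1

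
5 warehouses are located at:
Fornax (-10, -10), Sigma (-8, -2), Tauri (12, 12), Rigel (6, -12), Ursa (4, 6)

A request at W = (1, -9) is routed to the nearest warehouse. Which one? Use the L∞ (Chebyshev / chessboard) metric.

d(W, Fornax) = max(11, 1) = 11
d(W, Sigma) = max(9, 7) = 9
d(W, Tauri) = max(11, 21) = 21
d(W, Rigel) = max(5, 3) = 5
d(W, Ursa) = max(3, 15) = 15
The smallest is to Rigel, so W lies in the Voronoi region of Rigel.

Rigel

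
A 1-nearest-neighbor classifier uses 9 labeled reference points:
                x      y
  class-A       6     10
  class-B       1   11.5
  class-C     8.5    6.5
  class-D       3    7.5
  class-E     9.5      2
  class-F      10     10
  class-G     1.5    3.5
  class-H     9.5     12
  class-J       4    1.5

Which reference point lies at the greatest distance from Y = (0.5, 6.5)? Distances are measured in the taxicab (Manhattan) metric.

class-H

d(Y, class-A) = |0.5−6| + |6.5−10| = 5.5 + 3.5 = 9
d(Y, class-B) = |0.5−1| + |6.5−11.5| = 0.5 + 5 = 5.5
d(Y, class-C) = |0.5−8.5| + |6.5−6.5| = 8 + 0 = 8
d(Y, class-D) = |0.5−3| + |6.5−7.5| = 2.5 + 1 = 3.5
d(Y, class-E) = |0.5−9.5| + |6.5−2| = 9 + 4.5 = 13.5
d(Y, class-F) = |0.5−10| + |6.5−10| = 9.5 + 3.5 = 13
d(Y, class-G) = |0.5−1.5| + |6.5−3.5| = 1 + 3 = 4
d(Y, class-H) = |0.5−9.5| + |6.5−12| = 9 + 5.5 = 14.5
d(Y, class-J) = |0.5−4| + |6.5−1.5| = 3.5 + 5 = 8.5
The largest is to class-H.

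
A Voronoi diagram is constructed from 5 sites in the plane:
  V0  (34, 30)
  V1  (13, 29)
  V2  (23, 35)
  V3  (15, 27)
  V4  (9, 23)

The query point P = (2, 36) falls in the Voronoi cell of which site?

Compare squared distances (the ordering matches that of the actual distances):
|PV0|² = (2−34)² + (36−30)² = 1024 + 36 = 1060
|PV1|² = (2−13)² + (36−29)² = 121 + 49 = 170
|PV2|² = (2−23)² + (36−35)² = 441 + 1 = 442
|PV3|² = (2−15)² + (36−27)² = 169 + 81 = 250
|PV4|² = (2−9)² + (36−23)² = 49 + 169 = 218
Minimum is at V1.

V1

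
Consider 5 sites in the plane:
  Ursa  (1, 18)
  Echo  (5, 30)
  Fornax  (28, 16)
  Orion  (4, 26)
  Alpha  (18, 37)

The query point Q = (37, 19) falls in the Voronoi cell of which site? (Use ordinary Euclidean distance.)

Fornax

Since √ is increasing, it suffices to compare squared distances:
d²(Q, Ursa) = (37−1)² + (19−18)² = 1296 + 1 = 1297
d²(Q, Echo) = (37−5)² + (19−30)² = 1024 + 121 = 1145
d²(Q, Fornax) = (37−28)² + (19−16)² = 81 + 9 = 90
d²(Q, Orion) = (37−4)² + (19−26)² = 1089 + 49 = 1138
d²(Q, Alpha) = (37−18)² + (19−37)² = 361 + 324 = 685
The smallest is to Fornax, so Q lies in the Voronoi region of Fornax.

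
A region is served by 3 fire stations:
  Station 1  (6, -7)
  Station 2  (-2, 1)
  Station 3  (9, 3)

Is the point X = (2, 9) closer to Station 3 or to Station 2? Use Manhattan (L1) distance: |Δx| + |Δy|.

d(X, Station 3) = |2−9| + |9−3| = 7 + 6 = 13
d(X, Station 2) = |2−(-2)| + |9−1| = 4 + 8 = 12
13 > 12, so Station 2 is closer.

Station 2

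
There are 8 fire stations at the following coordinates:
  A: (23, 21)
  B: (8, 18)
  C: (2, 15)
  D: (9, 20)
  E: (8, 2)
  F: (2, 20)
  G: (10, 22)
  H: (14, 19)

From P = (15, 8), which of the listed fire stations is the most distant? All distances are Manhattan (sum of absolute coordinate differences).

d(P,A) = 8 + 13 = 21
d(P,B) = 7 + 10 = 17
d(P,C) = 13 + 7 = 20
d(P,D) = 6 + 12 = 18
d(P,E) = 7 + 6 = 13
d(P,F) = 13 + 12 = 25
d(P,G) = 5 + 14 = 19
d(P,H) = 1 + 11 = 12
The largest is to F.

F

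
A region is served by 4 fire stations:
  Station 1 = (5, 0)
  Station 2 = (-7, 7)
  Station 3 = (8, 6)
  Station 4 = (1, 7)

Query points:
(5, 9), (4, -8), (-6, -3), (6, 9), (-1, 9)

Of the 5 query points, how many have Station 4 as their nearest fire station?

1

(5, 9) — d² to each: Station 1:81, Station 2:148, Station 3:18, Station 4:20 → nearest is Station 3
(4, -8) — d² to each: Station 1:65, Station 2:346, Station 3:212, Station 4:234 → nearest is Station 1
(-6, -3) — d² to each: Station 1:130, Station 2:101, Station 3:277, Station 4:149 → nearest is Station 2
(6, 9) — d² to each: Station 1:82, Station 2:173, Station 3:13, Station 4:29 → nearest is Station 3
(-1, 9) — d² to each: Station 1:117, Station 2:40, Station 3:90, Station 4:8 → nearest is Station 4
1 of the 5 points has Station 4 as nearest.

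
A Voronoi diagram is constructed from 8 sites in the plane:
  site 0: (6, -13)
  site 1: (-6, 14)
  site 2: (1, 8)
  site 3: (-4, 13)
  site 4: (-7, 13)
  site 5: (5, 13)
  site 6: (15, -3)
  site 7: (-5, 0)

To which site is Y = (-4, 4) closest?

Compare squared distances (the ordering matches that of the actual distances):
d²(Y, site 0) = (-4−6)² + (4−(-13))² = 100 + 289 = 389
d²(Y, site 1) = (-4−(-6))² + (4−14)² = 4 + 100 = 104
d²(Y, site 2) = (-4−1)² + (4−8)² = 25 + 16 = 41
d²(Y, site 3) = (-4−(-4))² + (4−13)² = 0 + 81 = 81
d²(Y, site 4) = (-4−(-7))² + (4−13)² = 9 + 81 = 90
d²(Y, site 5) = (-4−5)² + (4−13)² = 81 + 81 = 162
d²(Y, site 6) = (-4−15)² + (4−(-3))² = 361 + 49 = 410
d²(Y, site 7) = (-4−(-5))² + (4−0)² = 1 + 16 = 17
The smallest is to site 7, so Y lies in the Voronoi region of site 7.

site 7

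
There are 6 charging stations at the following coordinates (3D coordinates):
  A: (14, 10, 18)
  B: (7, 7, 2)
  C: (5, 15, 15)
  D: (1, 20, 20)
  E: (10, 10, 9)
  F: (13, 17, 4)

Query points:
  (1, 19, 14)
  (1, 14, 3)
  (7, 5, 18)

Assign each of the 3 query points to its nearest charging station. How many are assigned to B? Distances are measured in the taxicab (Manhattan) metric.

1

(1, 19, 14) — d to each: A:26, B:30, C:9, D:7, E:23, F:24 → nearest is D
(1, 14, 3) — d to each: A:32, B:14, C:17, D:23, E:19, F:16 → nearest is B
(7, 5, 18) — d to each: A:12, B:18, C:15, D:23, E:17, F:32 → nearest is A
1 of the 3 points has B as nearest.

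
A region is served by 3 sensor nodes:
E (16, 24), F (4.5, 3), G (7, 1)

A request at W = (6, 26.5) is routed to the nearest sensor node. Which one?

Since √ is increasing, it suffices to compare squared distances:
|WE|² = (6−16)² + (26.5−24)² = 100 + 6.25 = 106.25
|WF|² = (6−4.5)² + (26.5−3)² = 2.25 + 552.25 = 554.5
|WG|² = (6−7)² + (26.5−1)² = 1 + 650.25 = 651.25
The smallest is to E, so W lies in the Voronoi region of E.

E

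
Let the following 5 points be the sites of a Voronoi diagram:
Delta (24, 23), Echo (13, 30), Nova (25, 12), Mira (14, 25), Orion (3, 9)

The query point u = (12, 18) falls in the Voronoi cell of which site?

Mira

Since √ is increasing, it suffices to compare squared distances:
d²(u, Delta) = (12−24)² + (18−23)² = 144 + 25 = 169
d²(u, Echo) = (12−13)² + (18−30)² = 1 + 144 = 145
d²(u, Nova) = (12−25)² + (18−12)² = 169 + 36 = 205
d²(u, Mira) = (12−14)² + (18−25)² = 4 + 49 = 53
d²(u, Orion) = (12−3)² + (18−9)² = 81 + 81 = 162
Mira is nearest.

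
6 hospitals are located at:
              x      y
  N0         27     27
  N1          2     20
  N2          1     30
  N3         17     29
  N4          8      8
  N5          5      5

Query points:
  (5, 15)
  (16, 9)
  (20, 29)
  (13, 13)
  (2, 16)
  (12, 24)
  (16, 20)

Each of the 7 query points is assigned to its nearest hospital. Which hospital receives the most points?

(5, 15) — d² to each: N0:628, N1:34, N2:241, N3:340, N4:58, N5:100 → nearest is N1
(16, 9) — d² to each: N0:445, N1:317, N2:666, N3:401, N4:65, N5:137 → nearest is N4
(20, 29) — d² to each: N0:53, N1:405, N2:362, N3:9, N4:585, N5:801 → nearest is N3
(13, 13) — d² to each: N0:392, N1:170, N2:433, N3:272, N4:50, N5:128 → nearest is N4
(2, 16) — d² to each: N0:746, N1:16, N2:197, N3:394, N4:100, N5:130 → nearest is N1
(12, 24) — d² to each: N0:234, N1:116, N2:157, N3:50, N4:272, N5:410 → nearest is N3
(16, 20) — d² to each: N0:170, N1:196, N2:325, N3:82, N4:208, N5:346 → nearest is N3
Tally — N1:2, N3:3, N4:2. N3 captures the most (3).

N3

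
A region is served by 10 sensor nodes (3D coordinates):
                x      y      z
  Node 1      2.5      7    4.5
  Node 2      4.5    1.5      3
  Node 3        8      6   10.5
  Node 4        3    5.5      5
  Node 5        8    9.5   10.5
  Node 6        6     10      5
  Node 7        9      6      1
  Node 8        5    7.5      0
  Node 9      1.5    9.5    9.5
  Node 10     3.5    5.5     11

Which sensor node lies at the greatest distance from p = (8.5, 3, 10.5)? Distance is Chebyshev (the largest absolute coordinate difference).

Node 8

d(p, Node 1) = max(6, 4, 6) = 6
d(p, Node 2) = max(4, 1.5, 7.5) = 7.5
d(p, Node 3) = max(0.5, 3, 0) = 3
d(p, Node 4) = max(5.5, 2.5, 5.5) = 5.5
d(p, Node 5) = max(0.5, 6.5, 0) = 6.5
d(p, Node 6) = max(2.5, 7, 5.5) = 7
d(p, Node 7) = max(0.5, 3, 9.5) = 9.5
d(p, Node 8) = max(3.5, 4.5, 10.5) = 10.5
d(p, Node 9) = max(7, 6.5, 1) = 7
d(p, Node 10) = max(5, 2.5, 0.5) = 5
The largest is to Node 8.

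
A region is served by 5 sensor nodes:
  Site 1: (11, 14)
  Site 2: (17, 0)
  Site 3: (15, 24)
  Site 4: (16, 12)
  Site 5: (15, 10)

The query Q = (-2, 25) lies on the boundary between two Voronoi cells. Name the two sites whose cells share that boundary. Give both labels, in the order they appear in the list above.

Site 1 and Site 3

Squared distances from Q to each site:
d²(Q, Site 1) = (-2−11)² + (25−14)² = 169 + 121 = 290
d²(Q, Site 2) = (-2−17)² + (25−0)² = 361 + 625 = 986
d²(Q, Site 3) = (-2−15)² + (25−24)² = 289 + 1 = 290
d²(Q, Site 4) = (-2−16)² + (25−12)² = 324 + 169 = 493
d²(Q, Site 5) = (-2−15)² + (25−10)² = 289 + 225 = 514
Q is equidistant from Site 1 and Site 3 (both at squared distance 290), and every other site is strictly farther — so Q lies on the Site 1–Site 3 Voronoi edge.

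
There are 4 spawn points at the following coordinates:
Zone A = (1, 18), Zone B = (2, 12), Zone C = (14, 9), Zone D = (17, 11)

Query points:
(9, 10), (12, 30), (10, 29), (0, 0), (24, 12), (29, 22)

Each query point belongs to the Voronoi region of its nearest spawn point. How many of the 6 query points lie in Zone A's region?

2

(9, 10) — d² to each: Zone A:128, Zone B:53, Zone C:26, Zone D:65 → nearest is Zone C
(12, 30) — d² to each: Zone A:265, Zone B:424, Zone C:445, Zone D:386 → nearest is Zone A
(10, 29) — d² to each: Zone A:202, Zone B:353, Zone C:416, Zone D:373 → nearest is Zone A
(0, 0) — d² to each: Zone A:325, Zone B:148, Zone C:277, Zone D:410 → nearest is Zone B
(24, 12) — d² to each: Zone A:565, Zone B:484, Zone C:109, Zone D:50 → nearest is Zone D
(29, 22) — d² to each: Zone A:800, Zone B:829, Zone C:394, Zone D:265 → nearest is Zone D
2 of the 6 points have Zone A as nearest.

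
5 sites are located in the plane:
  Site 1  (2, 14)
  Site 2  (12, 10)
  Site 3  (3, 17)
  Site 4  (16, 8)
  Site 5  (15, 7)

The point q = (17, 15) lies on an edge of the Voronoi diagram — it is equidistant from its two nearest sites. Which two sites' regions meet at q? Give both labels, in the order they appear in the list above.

Site 2 and Site 4

Squared distances from q to each site:
d²(q, Site 1) = 225 + 1 = 226
d²(q, Site 2) = 25 + 25 = 50
d²(q, Site 3) = 196 + 4 = 200
d²(q, Site 4) = 1 + 49 = 50
d²(q, Site 5) = 4 + 64 = 68
q is equidistant from Site 2 and Site 4 (both at squared distance 50), and every other site is strictly farther — so q lies on the Site 2–Site 4 Voronoi edge.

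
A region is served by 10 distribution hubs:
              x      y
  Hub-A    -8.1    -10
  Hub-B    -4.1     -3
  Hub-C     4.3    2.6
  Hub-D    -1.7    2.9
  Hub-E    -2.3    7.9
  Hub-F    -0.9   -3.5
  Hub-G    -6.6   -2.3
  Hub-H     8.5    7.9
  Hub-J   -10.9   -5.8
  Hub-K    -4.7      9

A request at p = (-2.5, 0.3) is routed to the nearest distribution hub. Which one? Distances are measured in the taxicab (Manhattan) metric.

Hub-D

d(p, Hub-A) = |-2.5−(-8.1)| + |0.3−(-10)| = 5.6 + 10.3 = 15.9
d(p, Hub-B) = |-2.5−(-4.1)| + |0.3−(-3)| = 1.6 + 3.3 = 4.9
d(p, Hub-C) = |-2.5−4.3| + |0.3−2.6| = 6.8 + 2.3 = 9.1
d(p, Hub-D) = |-2.5−(-1.7)| + |0.3−2.9| = 0.8 + 2.6 = 3.4
d(p, Hub-E) = |-2.5−(-2.3)| + |0.3−7.9| = 0.2 + 7.6 = 7.8
d(p, Hub-F) = |-2.5−(-0.9)| + |0.3−(-3.5)| = 1.6 + 3.8 = 5.4
d(p, Hub-G) = |-2.5−(-6.6)| + |0.3−(-2.3)| = 4.1 + 2.6 = 6.7
d(p, Hub-H) = |-2.5−8.5| + |0.3−7.9| = 11 + 7.6 = 18.6
d(p, Hub-J) = |-2.5−(-10.9)| + |0.3−(-5.8)| = 8.4 + 6.1 = 14.5
d(p, Hub-K) = |-2.5−(-4.7)| + |0.3−9| = 2.2 + 8.7 = 10.9
Minimum is at Hub-D.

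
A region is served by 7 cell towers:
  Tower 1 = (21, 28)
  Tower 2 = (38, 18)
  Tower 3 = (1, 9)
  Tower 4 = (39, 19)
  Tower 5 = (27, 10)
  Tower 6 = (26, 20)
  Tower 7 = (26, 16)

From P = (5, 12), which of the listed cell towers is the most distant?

Tower 4

Compare squared distances (the ordering matches that of the actual distances):
d²(P, Tower 1) = (5−21)² + (12−28)² = 256 + 256 = 512
d²(P, Tower 2) = (5−38)² + (12−18)² = 1089 + 36 = 1125
d²(P, Tower 3) = (5−1)² + (12−9)² = 16 + 9 = 25
d²(P, Tower 4) = (5−39)² + (12−19)² = 1156 + 49 = 1205
d²(P, Tower 5) = (5−27)² + (12−10)² = 484 + 4 = 488
d²(P, Tower 6) = (5−26)² + (12−20)² = 441 + 64 = 505
d²(P, Tower 7) = (5−26)² + (12−16)² = 441 + 16 = 457
The largest is to Tower 4.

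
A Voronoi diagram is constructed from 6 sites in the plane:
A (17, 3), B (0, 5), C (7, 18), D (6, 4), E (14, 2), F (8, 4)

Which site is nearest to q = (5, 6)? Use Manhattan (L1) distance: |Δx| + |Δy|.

d(q,A) = |5−17| + |6−3| = 12 + 3 = 15
d(q,B) = |5−0| + |6−5| = 5 + 1 = 6
d(q,C) = |5−7| + |6−18| = 2 + 12 = 14
d(q,D) = |5−6| + |6−4| = 1 + 2 = 3
d(q,E) = |5−14| + |6−2| = 9 + 4 = 13
d(q,F) = |5−8| + |6−4| = 3 + 2 = 5
The smallest is to D, so q lies in the Voronoi region of D.

D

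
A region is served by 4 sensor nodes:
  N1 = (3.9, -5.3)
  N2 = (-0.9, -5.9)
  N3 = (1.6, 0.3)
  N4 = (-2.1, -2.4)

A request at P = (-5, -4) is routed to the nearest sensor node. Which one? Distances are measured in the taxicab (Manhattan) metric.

N4

d(P,N1) = |-5−3.9| + |-4−(-5.3)| = 8.9 + 1.3 = 10.2
d(P,N2) = |-5−(-0.9)| + |-4−(-5.9)| = 4.1 + 1.9 = 6
d(P,N3) = |-5−1.6| + |-4−0.3| = 6.6 + 4.3 = 10.9
d(P,N4) = |-5−(-2.1)| + |-4−(-2.4)| = 2.9 + 1.6 = 4.5
The smallest is to N4, so P lies in the Voronoi region of N4.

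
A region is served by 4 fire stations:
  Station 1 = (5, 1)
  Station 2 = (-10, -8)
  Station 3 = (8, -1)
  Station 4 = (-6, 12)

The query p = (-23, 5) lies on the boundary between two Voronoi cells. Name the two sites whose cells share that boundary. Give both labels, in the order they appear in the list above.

Squared distances from p to each site:
d²(p, Station 1) = (-23−5)² + (5−1)² = 784 + 16 = 800
d²(p, Station 2) = (-23−(-10))² + (5−(-8))² = 169 + 169 = 338
d²(p, Station 3) = (-23−8)² + (5−(-1))² = 961 + 36 = 997
d²(p, Station 4) = (-23−(-6))² + (5−12)² = 289 + 49 = 338
p is equidistant from Station 2 and Station 4 (both at squared distance 338), and every other site is strictly farther — so p lies on the Station 2–Station 4 Voronoi edge.

Station 2 and Station 4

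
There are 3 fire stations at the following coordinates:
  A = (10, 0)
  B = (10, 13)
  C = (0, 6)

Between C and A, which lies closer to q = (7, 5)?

Compare squared distances:
|qC|² = (7−0)² + (5−6)² = 49 + 1 = 50
|qA|² = (7−10)² + (5−0)² = 9 + 25 = 34
50 > 34, so A is closer.

A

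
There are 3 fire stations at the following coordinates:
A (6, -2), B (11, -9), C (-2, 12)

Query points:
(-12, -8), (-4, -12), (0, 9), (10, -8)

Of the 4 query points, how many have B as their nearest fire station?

(-12, -8) — d² to each: A:360, B:530, C:500 → nearest is A
(-4, -12) — d² to each: A:200, B:234, C:580 → nearest is A
(0, 9) — d² to each: A:157, B:445, C:13 → nearest is C
(10, -8) — d² to each: A:52, B:2, C:544 → nearest is B
1 of the 4 points has B as nearest.

1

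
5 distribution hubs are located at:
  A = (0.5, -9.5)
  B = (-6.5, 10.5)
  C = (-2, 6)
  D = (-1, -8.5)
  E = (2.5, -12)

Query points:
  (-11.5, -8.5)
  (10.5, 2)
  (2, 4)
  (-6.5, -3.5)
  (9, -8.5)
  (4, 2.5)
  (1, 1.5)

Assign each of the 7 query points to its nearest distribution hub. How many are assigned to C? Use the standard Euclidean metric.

(-11.5, -8.5) — d² to each: A:145, B:386, C:300.5, D:110.25, E:208.25 → nearest is D
(10.5, 2) — d² to each: A:232.25, B:361.25, C:172.25, D:242.5, E:260 → nearest is C
(2, 4) — d² to each: A:184.5, B:114.5, C:20, D:165.25, E:256.25 → nearest is C
(-6.5, -3.5) — d² to each: A:85, B:196, C:110.5, D:55.25, E:153.25 → nearest is D
(9, -8.5) — d² to each: A:73.25, B:601.25, C:331.25, D:100, E:54.5 → nearest is E
(4, 2.5) — d² to each: A:156.25, B:174.25, C:48.25, D:146, E:212.5 → nearest is C
(1, 1.5) — d² to each: A:121.25, B:137.25, C:29.25, D:104, E:184.5 → nearest is C
4 of the 7 points have C as nearest.

4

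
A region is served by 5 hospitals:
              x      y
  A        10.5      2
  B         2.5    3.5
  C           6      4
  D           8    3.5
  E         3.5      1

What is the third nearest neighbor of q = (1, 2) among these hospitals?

Squared Euclidean distances:
|qA|² = (1−10.5)² + (2−2)² = 90.25 + 0 = 90.25
|qB|² = (1−2.5)² + (2−3.5)² = 2.25 + 2.25 = 4.5
|qC|² = (1−6)² + (2−4)² = 25 + 4 = 29
|qD|² = (1−8)² + (2−3.5)² = 49 + 2.25 = 51.25
|qE|² = (1−3.5)² + (2−1)² = 6.25 + 1 = 7.25
Sorted ascending: B, E, C, D, … — the third-nearest is C.

C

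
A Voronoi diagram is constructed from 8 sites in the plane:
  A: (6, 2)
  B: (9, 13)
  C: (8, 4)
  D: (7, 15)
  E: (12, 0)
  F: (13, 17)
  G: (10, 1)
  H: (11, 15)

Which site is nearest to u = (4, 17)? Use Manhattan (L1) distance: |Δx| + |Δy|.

D

d(u,A) = |4−6| + |17−2| = 2 + 15 = 17
d(u,B) = |4−9| + |17−13| = 5 + 4 = 9
d(u,C) = |4−8| + |17−4| = 4 + 13 = 17
d(u,D) = |4−7| + |17−15| = 3 + 2 = 5
d(u,E) = |4−12| + |17−0| = 8 + 17 = 25
d(u,F) = |4−13| + |17−17| = 9 + 0 = 9
d(u,G) = |4−10| + |17−1| = 6 + 16 = 22
d(u,H) = |4−11| + |17−15| = 7 + 2 = 9
The smallest is to D, so u lies in the Voronoi region of D.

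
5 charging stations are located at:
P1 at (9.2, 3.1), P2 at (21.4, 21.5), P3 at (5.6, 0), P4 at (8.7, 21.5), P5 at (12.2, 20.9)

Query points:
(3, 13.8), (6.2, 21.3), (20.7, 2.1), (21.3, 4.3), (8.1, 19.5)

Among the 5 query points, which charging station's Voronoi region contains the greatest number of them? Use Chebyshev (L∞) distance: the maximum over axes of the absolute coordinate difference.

(3, 13.8) — d to each: P1:10.7, P2:18.4, P3:13.8, P4:7.7, P5:9.2 → nearest is P4
(6.2, 21.3) — d to each: P1:18.2, P2:15.2, P3:21.3, P4:2.5, P5:6 → nearest is P4
(20.7, 2.1) — d to each: P1:11.5, P2:19.4, P3:15.1, P4:19.4, P5:18.8 → nearest is P1
(21.3, 4.3) — d to each: P1:12.1, P2:17.2, P3:15.7, P4:17.2, P5:16.6 → nearest is P1
(8.1, 19.5) — d to each: P1:16.4, P2:13.3, P3:19.5, P4:2, P5:4.1 → nearest is P4
Tally — P1:2, P4:3. P4 captures the most (3).

P4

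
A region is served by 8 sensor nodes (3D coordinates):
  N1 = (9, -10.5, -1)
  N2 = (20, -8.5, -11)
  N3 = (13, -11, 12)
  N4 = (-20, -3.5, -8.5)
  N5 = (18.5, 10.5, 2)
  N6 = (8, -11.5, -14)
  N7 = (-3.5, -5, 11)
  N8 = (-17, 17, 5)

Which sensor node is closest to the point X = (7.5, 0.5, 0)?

N1

Since √ is increasing, it suffices to compare squared distances:
|XN1|² = (7.5−9)² + (0.5−(-10.5))² + (0−(-1))² = 2.25 + 121 + 1 = 124.25
|XN2|² = (7.5−20)² + (0.5−(-8.5))² + (0−(-11))² = 156.25 + 81 + 121 = 358.25
|XN3|² = (7.5−13)² + (0.5−(-11))² + (0−12)² = 30.25 + 132.25 + 144 = 306.5
|XN4|² = (7.5−(-20))² + (0.5−(-3.5))² + (0−(-8.5))² = 756.25 + 16 + 72.25 = 844.5
|XN5|² = (7.5−18.5)² + (0.5−10.5)² + (0−2)² = 121 + 100 + 4 = 225
|XN6|² = (7.5−8)² + (0.5−(-11.5))² + (0−(-14))² = 0.25 + 144 + 196 = 340.25
|XN7|² = (7.5−(-3.5))² + (0.5−(-5))² + (0−11)² = 121 + 30.25 + 121 = 272.25
|XN8|² = (7.5−(-17))² + (0.5−17)² + (0−5)² = 600.25 + 272.25 + 25 = 897.5
N1 is nearest.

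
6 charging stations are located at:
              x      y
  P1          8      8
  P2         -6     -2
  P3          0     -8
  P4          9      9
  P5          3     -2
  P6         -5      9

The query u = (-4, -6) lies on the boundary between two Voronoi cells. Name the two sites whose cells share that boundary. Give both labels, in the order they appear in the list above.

P2 and P3

Squared distances from u to each site:
|uP1|² = (-4−8)² + (-6−8)² = 144 + 196 = 340
|uP2|² = (-4−(-6))² + (-6−(-2))² = 4 + 16 = 20
|uP3|² = (-4−0)² + (-6−(-8))² = 16 + 4 = 20
|uP4|² = (-4−9)² + (-6−9)² = 169 + 225 = 394
|uP5|² = (-4−3)² + (-6−(-2))² = 49 + 16 = 65
|uP6|² = (-4−(-5))² + (-6−9)² = 1 + 225 = 226
u is equidistant from P2 and P3 (both at squared distance 20), and every other site is strictly farther — so u lies on the P2–P3 Voronoi edge.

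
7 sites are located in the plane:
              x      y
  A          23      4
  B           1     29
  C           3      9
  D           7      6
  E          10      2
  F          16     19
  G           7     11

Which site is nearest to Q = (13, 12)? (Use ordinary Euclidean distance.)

G

Squared Euclidean distances:
|QA|² = 100 + 64 = 164
|QB|² = 144 + 289 = 433
|QC|² = 100 + 9 = 109
|QD|² = 36 + 36 = 72
|QE|² = 9 + 100 = 109
|QF|² = 9 + 49 = 58
|QG|² = 36 + 1 = 37
G is nearest.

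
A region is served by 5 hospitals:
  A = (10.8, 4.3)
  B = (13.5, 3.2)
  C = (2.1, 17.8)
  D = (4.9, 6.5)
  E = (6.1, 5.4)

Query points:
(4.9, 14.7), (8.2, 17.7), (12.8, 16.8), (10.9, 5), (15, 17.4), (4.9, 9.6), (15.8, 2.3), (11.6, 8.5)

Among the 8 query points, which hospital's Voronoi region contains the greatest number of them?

(4.9, 14.7) — d² to each: A:142.97, B:206.21, C:17.45, D:67.24, E:87.93 → nearest is C
(8.2, 17.7) — d² to each: A:186.32, B:238.34, C:37.22, D:136.33, E:155.7 → nearest is C
(12.8, 16.8) — d² to each: A:160.25, B:185.45, C:115.49, D:168.5, E:174.85 → nearest is C
(10.9, 5) — d² to each: A:0.5, B:10, C:241.28, D:38.25, E:23.2 → nearest is A
(15, 17.4) — d² to each: A:189.25, B:203.89, C:166.57, D:220.82, E:223.21 → nearest is C
(4.9, 9.6) — d² to each: A:62.9, B:114.92, C:75.08, D:9.61, E:19.08 → nearest is D
(15.8, 2.3) — d² to each: A:29, B:6.1, C:427.94, D:136.45, E:103.7 → nearest is B
(11.6, 8.5) — d² to each: A:18.28, B:31.7, C:176.74, D:48.89, E:39.86 → nearest is A
Tally — A:2, B:1, C:4, D:1. C captures the most (4).

C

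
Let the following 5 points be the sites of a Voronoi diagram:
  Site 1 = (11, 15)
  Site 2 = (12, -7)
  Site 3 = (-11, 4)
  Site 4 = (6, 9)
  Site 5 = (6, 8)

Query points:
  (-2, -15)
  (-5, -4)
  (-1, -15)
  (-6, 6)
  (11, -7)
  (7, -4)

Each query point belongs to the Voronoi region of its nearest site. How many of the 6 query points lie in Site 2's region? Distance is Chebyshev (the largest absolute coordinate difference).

4

(-2, -15) — d to each: Site 1:30, Site 2:14, Site 3:19, Site 4:24, Site 5:23 → nearest is Site 2
(-5, -4) — d to each: Site 1:19, Site 2:17, Site 3:8, Site 4:13, Site 5:12 → nearest is Site 3
(-1, -15) — d to each: Site 1:30, Site 2:13, Site 3:19, Site 4:24, Site 5:23 → nearest is Site 2
(-6, 6) — d to each: Site 1:17, Site 2:18, Site 3:5, Site 4:12, Site 5:12 → nearest is Site 3
(11, -7) — d to each: Site 1:22, Site 2:1, Site 3:22, Site 4:16, Site 5:15 → nearest is Site 2
(7, -4) — d to each: Site 1:19, Site 2:5, Site 3:18, Site 4:13, Site 5:12 → nearest is Site 2
4 of the 6 points have Site 2 as nearest.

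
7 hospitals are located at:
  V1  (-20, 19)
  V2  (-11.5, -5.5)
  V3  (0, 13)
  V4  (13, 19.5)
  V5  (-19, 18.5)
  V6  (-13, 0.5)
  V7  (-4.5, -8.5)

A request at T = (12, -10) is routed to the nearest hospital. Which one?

Since √ is increasing, it suffices to compare squared distances:
|TV1|² = (12−(-20))² + (-10−19)² = 1024 + 841 = 1865
|TV2|² = (12−(-11.5))² + (-10−(-5.5))² = 552.25 + 20.25 = 572.5
|TV3|² = (12−0)² + (-10−13)² = 144 + 529 = 673
|TV4|² = (12−13)² + (-10−19.5)² = 1 + 870.25 = 871.25
|TV5|² = (12−(-19))² + (-10−18.5)² = 961 + 812.25 = 1773.25
|TV6|² = (12−(-13))² + (-10−0.5)² = 625 + 110.25 = 735.25
|TV7|² = (12−(-4.5))² + (-10−(-8.5))² = 272.25 + 2.25 = 274.5
The smallest is to V7, so T lies in the Voronoi region of V7.

V7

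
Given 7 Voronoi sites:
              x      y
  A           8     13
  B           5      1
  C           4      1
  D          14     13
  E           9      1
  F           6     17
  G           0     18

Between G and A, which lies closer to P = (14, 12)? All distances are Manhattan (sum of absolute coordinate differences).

A

d(P,G) = |14−0| + |12−18| = 14 + 6 = 20
d(P,A) = |14−8| + |12−13| = 6 + 1 = 7
20 > 7, so A is closer.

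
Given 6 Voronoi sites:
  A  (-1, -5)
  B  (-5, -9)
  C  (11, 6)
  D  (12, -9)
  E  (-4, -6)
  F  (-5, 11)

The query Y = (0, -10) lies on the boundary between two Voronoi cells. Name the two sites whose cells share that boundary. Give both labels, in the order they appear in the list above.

Squared distances from Y to each site:
|YA|² = (0−(-1))² + (-10−(-5))² = 1 + 25 = 26
|YB|² = (0−(-5))² + (-10−(-9))² = 25 + 1 = 26
|YC|² = (0−11)² + (-10−6)² = 121 + 256 = 377
|YD|² = (0−12)² + (-10−(-9))² = 144 + 1 = 145
|YE|² = (0−(-4))² + (-10−(-6))² = 16 + 16 = 32
|YF|² = (0−(-5))² + (-10−11)² = 25 + 441 = 466
Y is equidistant from A and B (both at squared distance 26), and every other site is strictly farther — so Y lies on the A–B Voronoi edge.

A and B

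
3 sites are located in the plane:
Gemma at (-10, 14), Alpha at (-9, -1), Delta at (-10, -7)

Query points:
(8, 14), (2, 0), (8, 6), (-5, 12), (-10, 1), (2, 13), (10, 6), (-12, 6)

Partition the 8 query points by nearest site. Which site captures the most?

(8, 14) — d² to each: Gemma:324, Alpha:514, Delta:765 → nearest is Gemma
(2, 0) — d² to each: Gemma:340, Alpha:122, Delta:193 → nearest is Alpha
(8, 6) — d² to each: Gemma:388, Alpha:338, Delta:493 → nearest is Alpha
(-5, 12) — d² to each: Gemma:29, Alpha:185, Delta:386 → nearest is Gemma
(-10, 1) — d² to each: Gemma:169, Alpha:5, Delta:64 → nearest is Alpha
(2, 13) — d² to each: Gemma:145, Alpha:317, Delta:544 → nearest is Gemma
(10, 6) — d² to each: Gemma:464, Alpha:410, Delta:569 → nearest is Alpha
(-12, 6) — d² to each: Gemma:68, Alpha:58, Delta:173 → nearest is Alpha
Tally — Gemma:3, Alpha:5. Alpha captures the most (5).

Alpha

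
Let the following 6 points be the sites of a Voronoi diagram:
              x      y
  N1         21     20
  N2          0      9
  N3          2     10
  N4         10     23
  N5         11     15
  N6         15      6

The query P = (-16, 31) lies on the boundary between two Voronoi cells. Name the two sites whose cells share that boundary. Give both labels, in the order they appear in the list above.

Squared distances from P to each site:
|PN1|² = (-16−21)² + (31−20)² = 1369 + 121 = 1490
|PN2|² = (-16−0)² + (31−9)² = 256 + 484 = 740
|PN3|² = (-16−2)² + (31−10)² = 324 + 441 = 765
|PN4|² = (-16−10)² + (31−23)² = 676 + 64 = 740
|PN5|² = (-16−11)² + (31−15)² = 729 + 256 = 985
|PN6|² = (-16−15)² + (31−6)² = 961 + 625 = 1586
P is equidistant from N2 and N4 (both at squared distance 740), and every other site is strictly farther — so P lies on the N2–N4 Voronoi edge.

N2 and N4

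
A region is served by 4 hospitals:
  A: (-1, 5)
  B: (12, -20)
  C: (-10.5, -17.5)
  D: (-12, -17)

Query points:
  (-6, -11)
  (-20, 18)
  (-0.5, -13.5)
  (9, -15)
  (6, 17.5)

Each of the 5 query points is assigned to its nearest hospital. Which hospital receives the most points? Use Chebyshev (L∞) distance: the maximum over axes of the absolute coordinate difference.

(-6, -11) — d to each: A:16, B:18, C:6.5, D:6 → nearest is D
(-20, 18) — d to each: A:19, B:38, C:35.5, D:35 → nearest is A
(-0.5, -13.5) — d to each: A:18.5, B:12.5, C:10, D:11.5 → nearest is C
(9, -15) — d to each: A:20, B:5, C:19.5, D:21 → nearest is B
(6, 17.5) — d to each: A:12.5, B:37.5, C:35, D:34.5 → nearest is A
Tally — A:2, B:1, C:1, D:1. A captures the most (2).

A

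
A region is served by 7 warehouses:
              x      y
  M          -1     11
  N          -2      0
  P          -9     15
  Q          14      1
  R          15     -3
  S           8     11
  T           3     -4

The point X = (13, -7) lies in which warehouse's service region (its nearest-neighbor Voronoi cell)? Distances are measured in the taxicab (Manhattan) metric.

R

d(X,M) = |13−(-1)| + |-7−11| = 14 + 18 = 32
d(X,N) = |13−(-2)| + |-7−0| = 15 + 7 = 22
d(X,P) = |13−(-9)| + |-7−15| = 22 + 22 = 44
d(X,Q) = |13−14| + |-7−1| = 1 + 8 = 9
d(X,R) = |13−15| + |-7−(-3)| = 2 + 4 = 6
d(X,S) = |13−8| + |-7−11| = 5 + 18 = 23
d(X,T) = |13−3| + |-7−(-4)| = 10 + 3 = 13
R is nearest.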